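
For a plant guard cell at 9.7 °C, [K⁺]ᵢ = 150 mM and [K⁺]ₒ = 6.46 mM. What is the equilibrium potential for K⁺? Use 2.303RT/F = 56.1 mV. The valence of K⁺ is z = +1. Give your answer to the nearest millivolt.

-77 mV

E = (56.1/z) · log₁₀([K⁺]_out/[K⁺]_in) with z = +1.
= (56.1/1) · log₁₀(6.46/150) = 56.10 · log₁₀(0.04307)
= 56.10 · (-1.3659) = -76.62 mV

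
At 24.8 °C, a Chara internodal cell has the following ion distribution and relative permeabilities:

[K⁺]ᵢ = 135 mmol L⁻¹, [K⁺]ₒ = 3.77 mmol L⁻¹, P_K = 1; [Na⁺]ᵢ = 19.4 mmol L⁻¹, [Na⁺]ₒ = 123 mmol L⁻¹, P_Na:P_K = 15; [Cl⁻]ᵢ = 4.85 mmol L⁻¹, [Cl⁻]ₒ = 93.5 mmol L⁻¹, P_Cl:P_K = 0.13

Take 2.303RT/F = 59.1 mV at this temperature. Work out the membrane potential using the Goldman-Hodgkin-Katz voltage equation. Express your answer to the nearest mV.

37 mV

Vm = 59.1 · log₁₀[(Σ P·[cation]ₒ + Σ P·[anion]ᵢ) / (Σ P·[cation]ᵢ + Σ P·[anion]ₒ)]
Numerator = 1×3.77 + 15×123 + 0.13×4.85 = 1849
Denominator = 1×135 + 15×19.4 + 0.13×93.5 = 438.2
Vm = 59.1 · log₁₀(4.2209) = 59.1 × (0.6254) = 36.96 mV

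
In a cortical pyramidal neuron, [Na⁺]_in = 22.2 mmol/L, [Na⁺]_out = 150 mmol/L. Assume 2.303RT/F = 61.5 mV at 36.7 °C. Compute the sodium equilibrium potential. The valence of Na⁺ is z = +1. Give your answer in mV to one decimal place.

51.0 mV

E = (61.5/z) · log₁₀([Na⁺]_out/[Na⁺]_in) with z = +1.
= (61.5/1) · log₁₀(150/22.2) = 61.50 · log₁₀(6.757)
= 61.50 · (0.8297) = 51.03 mV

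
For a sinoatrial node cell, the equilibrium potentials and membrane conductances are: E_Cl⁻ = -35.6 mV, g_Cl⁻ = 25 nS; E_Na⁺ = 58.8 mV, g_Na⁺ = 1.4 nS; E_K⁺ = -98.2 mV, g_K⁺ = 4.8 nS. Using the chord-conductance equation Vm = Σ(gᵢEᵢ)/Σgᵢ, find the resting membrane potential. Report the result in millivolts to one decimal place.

-41.0 mV

Σ gᵢEᵢ = 25·(-35.6) + 1.4·(58.8) + 4.8·(-98.2) = -1279.04
Σ gᵢ = 25 + 1.4 + 4.8 = 31.2
Vm = -1279.04 / 31.2 = -40.99 mV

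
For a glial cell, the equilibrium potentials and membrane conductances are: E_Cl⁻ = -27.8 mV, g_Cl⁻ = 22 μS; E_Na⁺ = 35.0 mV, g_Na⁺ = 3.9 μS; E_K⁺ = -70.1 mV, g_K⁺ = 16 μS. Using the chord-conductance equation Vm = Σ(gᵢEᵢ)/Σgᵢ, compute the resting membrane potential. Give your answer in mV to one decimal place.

Σ gᵢEᵢ = 22·(-27.8) + 3.9·(35.0) + 16·(-70.1) = -1596.70
Σ gᵢ = 22 + 3.9 + 16 = 41.9
Vm = -1596.70 / 41.9 = -38.11 mV

-38.1 mV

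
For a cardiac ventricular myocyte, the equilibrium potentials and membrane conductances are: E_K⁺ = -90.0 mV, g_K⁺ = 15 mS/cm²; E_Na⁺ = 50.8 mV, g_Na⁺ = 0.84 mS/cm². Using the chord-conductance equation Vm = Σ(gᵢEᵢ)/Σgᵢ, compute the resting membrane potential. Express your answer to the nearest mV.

-83 mV

Σ gᵢEᵢ = 15·(-90.0) + 0.84·(50.8) = -1307.33
Σ gᵢ = 15 + 0.84 = 15.84
Vm = -1307.33 / 15.84 = -82.53 mV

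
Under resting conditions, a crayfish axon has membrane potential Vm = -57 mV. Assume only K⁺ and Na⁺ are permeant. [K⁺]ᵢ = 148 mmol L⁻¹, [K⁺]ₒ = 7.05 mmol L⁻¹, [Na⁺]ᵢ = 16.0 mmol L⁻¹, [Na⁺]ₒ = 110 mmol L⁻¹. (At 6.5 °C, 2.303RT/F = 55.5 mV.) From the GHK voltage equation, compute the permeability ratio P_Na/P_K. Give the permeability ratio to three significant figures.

0.0632

Let α = P_Na/P_K. GHK: Vm = 55.5·log₁₀[(Kₒ + α·Naₒ)/(Kᵢ + α·Naᵢ)].
10^(Vm/55.5) = 10^(-57.0/55.5) = 0.093966
So 0.093966·(Kᵢ + α·Naᵢ) = Kₒ + α·Naₒ → α = (0.093966·148.0 − 7.05) / (110.0 − 0.093966·16.0)
α = (13.91 − 7.05) / (110.0 − 1.503) = 6.857/108.5 = 0.0632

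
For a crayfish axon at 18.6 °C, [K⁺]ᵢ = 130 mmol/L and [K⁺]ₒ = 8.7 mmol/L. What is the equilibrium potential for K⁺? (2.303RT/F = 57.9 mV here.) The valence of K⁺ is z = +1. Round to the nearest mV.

-68 mV

E = (57.9/z) · log₁₀([K⁺]_out/[K⁺]_in) with z = +1.
= (57.9/1) · log₁₀(8.7/130) = 57.90 · log₁₀(0.06692)
= 57.90 · (-1.1744) = -68.00 mV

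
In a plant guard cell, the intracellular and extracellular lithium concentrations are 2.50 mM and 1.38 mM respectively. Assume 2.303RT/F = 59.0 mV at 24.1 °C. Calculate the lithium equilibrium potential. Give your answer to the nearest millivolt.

E = (59.0/z) · log₁₀([Li⁺]_out/[Li⁺]_in) with z = +1.
= (59.0/1) · log₁₀(1.38/2.50) = 59.00 · log₁₀(0.552)
= 59.00 · (-0.2581) = -15.23 mV

-15 mV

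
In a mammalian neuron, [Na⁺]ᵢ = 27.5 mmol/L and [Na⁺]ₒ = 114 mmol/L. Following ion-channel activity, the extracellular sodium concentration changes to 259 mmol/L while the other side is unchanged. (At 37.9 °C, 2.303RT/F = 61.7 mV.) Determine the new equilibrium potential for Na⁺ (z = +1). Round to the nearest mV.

60 mV

After the shift: [Na⁺]_out = 259, [Na⁺]_in = 27.5 mmol/L.
E_new = (61.7/1)·log₁₀(259/27.5) = 61.70 · (0.9740) = 60.09 mV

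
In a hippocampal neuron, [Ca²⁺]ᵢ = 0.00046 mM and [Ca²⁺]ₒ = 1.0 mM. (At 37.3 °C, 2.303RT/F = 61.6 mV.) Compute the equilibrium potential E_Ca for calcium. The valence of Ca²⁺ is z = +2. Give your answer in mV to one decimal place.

102.8 mV

E = (61.6/z) · log₁₀([Ca²⁺]_out/[Ca²⁺]_in) with z = +2.
= (61.6/2) · log₁₀(1.0/0.00046) = 30.80 · log₁₀(2174)
= 30.80 · (3.3372) = 102.79 mV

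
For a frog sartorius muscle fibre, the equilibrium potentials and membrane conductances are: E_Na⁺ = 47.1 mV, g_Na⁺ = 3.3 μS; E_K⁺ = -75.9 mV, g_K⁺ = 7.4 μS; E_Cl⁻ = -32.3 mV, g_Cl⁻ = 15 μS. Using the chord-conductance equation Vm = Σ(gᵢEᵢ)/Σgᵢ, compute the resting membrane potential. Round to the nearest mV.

Σ gᵢEᵢ = 3.3·(47.1) + 7.4·(-75.9) + 15·(-32.3) = -890.73
Σ gᵢ = 3.3 + 7.4 + 15 = 25.7
Vm = -890.73 / 25.7 = -34.66 mV

-35 mV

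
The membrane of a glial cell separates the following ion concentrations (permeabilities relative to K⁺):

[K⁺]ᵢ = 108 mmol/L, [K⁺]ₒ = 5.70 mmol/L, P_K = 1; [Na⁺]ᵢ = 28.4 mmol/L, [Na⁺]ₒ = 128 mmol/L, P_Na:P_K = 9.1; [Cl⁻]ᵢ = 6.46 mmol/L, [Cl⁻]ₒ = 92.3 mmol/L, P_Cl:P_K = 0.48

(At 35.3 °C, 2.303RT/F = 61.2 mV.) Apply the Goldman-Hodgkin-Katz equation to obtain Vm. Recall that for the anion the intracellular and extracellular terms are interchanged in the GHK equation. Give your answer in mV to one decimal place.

27.9 mV

Vm = 61.2 · log₁₀[(Σ P·[cation]ₒ + Σ P·[anion]ᵢ) / (Σ P·[cation]ᵢ + Σ P·[anion]ₒ)]
Numerator = 1×5.70 + 9.1×128 + 0.48×6.46 = 1174
Denominator = 1×108 + 9.1×28.4 + 0.48×92.3 = 410.7
Vm = 61.2 · log₁₀(2.8573) = 61.2 × (0.4559) = 27.90 mV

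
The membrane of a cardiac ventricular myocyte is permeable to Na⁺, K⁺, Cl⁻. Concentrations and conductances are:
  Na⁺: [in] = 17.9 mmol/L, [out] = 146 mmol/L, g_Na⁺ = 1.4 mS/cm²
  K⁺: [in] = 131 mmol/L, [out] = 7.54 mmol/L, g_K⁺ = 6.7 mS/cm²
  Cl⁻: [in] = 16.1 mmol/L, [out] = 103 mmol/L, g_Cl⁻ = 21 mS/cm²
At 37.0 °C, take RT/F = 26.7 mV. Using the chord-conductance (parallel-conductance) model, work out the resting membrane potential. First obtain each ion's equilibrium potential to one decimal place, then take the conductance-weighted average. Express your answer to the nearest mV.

-51 mV

E_Na⁺ = (26.7/1)·ln(146/17.9) = 56.0 mV
E_K⁺ = (26.7/1)·ln(7.54/131) = -76.2 mV
E_Cl⁻ = (26.7/-1)·ln(103/16.1) = -49.6 mV
Vm = (Σ gᵢEᵢ)/(Σ gᵢ) = (1.4·56.0 + 6.7·-76.2 + 21·-49.6) / (1.4 + 6.7 + 21)
= -1473.74 / 29.1 = -50.64 mV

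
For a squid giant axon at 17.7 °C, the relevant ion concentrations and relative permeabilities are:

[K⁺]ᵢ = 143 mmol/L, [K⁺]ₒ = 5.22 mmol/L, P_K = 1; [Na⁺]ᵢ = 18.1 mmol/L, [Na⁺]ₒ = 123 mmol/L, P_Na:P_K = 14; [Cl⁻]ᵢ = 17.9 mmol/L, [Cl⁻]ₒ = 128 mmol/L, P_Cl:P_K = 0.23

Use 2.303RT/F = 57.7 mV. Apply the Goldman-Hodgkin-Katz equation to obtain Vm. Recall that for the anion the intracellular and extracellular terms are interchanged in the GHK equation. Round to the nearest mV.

35 mV

Vm = 57.7 · log₁₀[(Σ P·[cation]ₒ + Σ P·[anion]ᵢ) / (Σ P·[cation]ᵢ + Σ P·[anion]ₒ)]
Numerator = 1×5.22 + 14×123 + 0.23×17.9 = 1731
Denominator = 1×143 + 14×18.1 + 0.23×128 = 425.8
Vm = 57.7 · log₁₀(4.0657) = 57.7 × (0.6091) = 35.15 mV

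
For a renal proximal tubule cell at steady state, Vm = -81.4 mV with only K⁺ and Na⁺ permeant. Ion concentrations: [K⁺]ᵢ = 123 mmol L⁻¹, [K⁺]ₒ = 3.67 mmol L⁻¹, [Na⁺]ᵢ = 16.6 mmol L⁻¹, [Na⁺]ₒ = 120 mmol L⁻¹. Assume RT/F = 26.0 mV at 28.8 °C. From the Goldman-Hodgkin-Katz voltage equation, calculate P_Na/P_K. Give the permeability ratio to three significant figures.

Let α = P_Na/P_K. GHK: Vm = 26.0·ln[(Kₒ + α·Naₒ)/(Kᵢ + α·Naᵢ)].
e^(Vm/26.0) = e^(-81.4/26.0) = 0.043684
So 0.043684·(Kᵢ + α·Naᵢ) = Kₒ + α·Naₒ → α = (0.043684·123.0 − 3.67) / (120.0 − 0.043684·16.6)
α = (5.373 − 3.67) / (120.0 − 0.7252) = 1.703/119.3 = 0.01428

0.0143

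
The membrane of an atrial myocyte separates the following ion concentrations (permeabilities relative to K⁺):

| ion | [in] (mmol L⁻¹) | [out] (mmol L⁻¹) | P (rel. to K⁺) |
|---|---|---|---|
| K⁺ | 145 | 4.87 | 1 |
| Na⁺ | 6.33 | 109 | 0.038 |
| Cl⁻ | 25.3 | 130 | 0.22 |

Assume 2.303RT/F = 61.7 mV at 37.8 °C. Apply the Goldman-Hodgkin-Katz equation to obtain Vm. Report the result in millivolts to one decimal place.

Vm = 61.7 · log₁₀[(Σ P·[cation]ₒ + Σ P·[anion]ᵢ) / (Σ P·[cation]ᵢ + Σ P·[anion]ₒ)]
Numerator = 1×4.87 + 0.038×109 + 0.22×25.3 = 14.58
Denominator = 1×145 + 0.038×6.33 + 0.22×130 = 173.8
Vm = 61.7 · log₁₀(0.083858) = 61.7 × (-1.0765) = -66.42 mV

-66.4 mV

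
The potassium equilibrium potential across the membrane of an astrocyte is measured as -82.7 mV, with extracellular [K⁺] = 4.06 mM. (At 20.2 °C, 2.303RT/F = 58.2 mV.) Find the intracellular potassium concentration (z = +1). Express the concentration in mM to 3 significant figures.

Nernst: E = (58.2/1) · log₁₀([out]/[in]), so log₁₀([out]/[in]) = -82.7 × 1 / 58.2 = -1.4210.
[out]/[in] = 10^(-1.4210) = 0.03793.
[in] = 4.06 / 0.03793 = 107 mM.

107 mM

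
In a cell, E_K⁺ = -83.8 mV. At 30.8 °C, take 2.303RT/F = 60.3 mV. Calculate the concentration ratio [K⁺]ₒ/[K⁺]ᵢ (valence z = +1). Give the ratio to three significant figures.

0.0408

log₁₀([out]/[in]) = E·z/(60.3) = -83.8 × 1 / 60.3 = -1.3897
[out]/[in] = 10^(-1.3897) = 0.04076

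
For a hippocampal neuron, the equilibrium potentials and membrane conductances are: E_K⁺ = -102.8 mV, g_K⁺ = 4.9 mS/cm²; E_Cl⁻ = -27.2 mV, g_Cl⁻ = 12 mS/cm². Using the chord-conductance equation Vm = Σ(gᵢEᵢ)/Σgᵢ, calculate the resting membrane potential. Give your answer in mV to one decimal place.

Σ gᵢEᵢ = 4.9·(-102.8) + 12·(-27.2) = -830.12
Σ gᵢ = 4.9 + 12 = 16.9
Vm = -830.12 / 16.9 = -49.12 mV

-49.1 mV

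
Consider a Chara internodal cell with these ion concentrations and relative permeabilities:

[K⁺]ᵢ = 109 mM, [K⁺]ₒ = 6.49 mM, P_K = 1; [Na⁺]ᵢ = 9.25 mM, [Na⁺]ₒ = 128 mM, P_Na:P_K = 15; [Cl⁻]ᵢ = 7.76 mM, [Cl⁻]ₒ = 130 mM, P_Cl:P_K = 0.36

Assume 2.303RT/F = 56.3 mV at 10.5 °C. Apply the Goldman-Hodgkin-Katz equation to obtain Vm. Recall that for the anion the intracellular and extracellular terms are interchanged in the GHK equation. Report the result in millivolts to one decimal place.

46.0 mV

Vm = 56.3 · log₁₀[(Σ P·[cation]ₒ + Σ P·[anion]ᵢ) / (Σ P·[cation]ᵢ + Σ P·[anion]ₒ)]
Numerator = 1×6.49 + 15×128 + 0.36×7.76 = 1929
Denominator = 1×109 + 15×9.25 + 0.36×130 = 294.6
Vm = 56.3 · log₁₀(6.5499) = 56.3 × (0.8162) = 45.95 mV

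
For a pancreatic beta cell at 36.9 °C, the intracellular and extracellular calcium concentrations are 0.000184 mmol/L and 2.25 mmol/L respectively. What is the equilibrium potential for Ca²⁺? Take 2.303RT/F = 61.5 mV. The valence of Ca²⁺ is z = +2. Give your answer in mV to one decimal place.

125.7 mV

E = (61.5/z) · log₁₀([Ca²⁺]_out/[Ca²⁺]_in) with z = +2.
= (61.5/2) · log₁₀(2.25/0.000184) = 30.75 · log₁₀(1.223e+04)
= 30.75 · (4.0874) = 125.69 mV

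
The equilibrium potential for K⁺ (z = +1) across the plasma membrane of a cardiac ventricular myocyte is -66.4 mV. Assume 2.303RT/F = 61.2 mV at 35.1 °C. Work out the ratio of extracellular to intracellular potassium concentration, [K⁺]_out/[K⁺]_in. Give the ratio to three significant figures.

0.0822

log₁₀([out]/[in]) = E·z/(61.2) = -66.4 × 1 / 61.2 = -1.0850
[out]/[in] = 10^(-1.0850) = 0.08223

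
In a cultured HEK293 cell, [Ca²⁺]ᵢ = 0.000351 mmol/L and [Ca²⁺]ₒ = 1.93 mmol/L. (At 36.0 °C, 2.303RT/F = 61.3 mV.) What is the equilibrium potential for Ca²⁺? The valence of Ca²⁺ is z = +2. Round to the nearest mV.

115 mV

E = (61.3/z) · log₁₀([Ca²⁺]_out/[Ca²⁺]_in) with z = +2.
= (61.3/2) · log₁₀(1.93/0.000351) = 30.65 · log₁₀(5499)
= 30.65 · (3.7403) = 114.64 mV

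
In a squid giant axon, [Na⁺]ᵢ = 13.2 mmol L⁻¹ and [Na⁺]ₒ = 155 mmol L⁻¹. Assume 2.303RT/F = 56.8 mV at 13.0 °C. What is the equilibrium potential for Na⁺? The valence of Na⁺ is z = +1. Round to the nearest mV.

61 mV

E = (56.8/z) · log₁₀([Na⁺]_out/[Na⁺]_in) with z = +1.
= (56.8/1) · log₁₀(155/13.2) = 56.80 · log₁₀(11.74)
= 56.80 · (1.0698) = 60.76 mV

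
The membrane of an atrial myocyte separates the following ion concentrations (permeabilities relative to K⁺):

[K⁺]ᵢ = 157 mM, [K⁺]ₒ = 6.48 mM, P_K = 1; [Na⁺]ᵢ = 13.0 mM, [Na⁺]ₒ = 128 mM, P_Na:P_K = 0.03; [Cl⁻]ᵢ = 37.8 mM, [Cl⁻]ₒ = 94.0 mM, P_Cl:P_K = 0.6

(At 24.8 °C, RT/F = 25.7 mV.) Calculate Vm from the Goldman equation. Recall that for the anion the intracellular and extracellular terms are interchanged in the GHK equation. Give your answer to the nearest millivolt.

-48 mV

Vm = 25.7 · ln[(Σ P·[cation]ₒ + Σ P·[anion]ᵢ) / (Σ P·[cation]ᵢ + Σ P·[anion]ₒ)]
Numerator = 1×6.48 + 0.03×128 + 0.6×37.8 = 33
Denominator = 1×157 + 0.03×13.0 + 0.6×94.0 = 213.8
Vm = 25.7 · ln(0.15436) = 25.7 × (-1.8685) = -48.02 mV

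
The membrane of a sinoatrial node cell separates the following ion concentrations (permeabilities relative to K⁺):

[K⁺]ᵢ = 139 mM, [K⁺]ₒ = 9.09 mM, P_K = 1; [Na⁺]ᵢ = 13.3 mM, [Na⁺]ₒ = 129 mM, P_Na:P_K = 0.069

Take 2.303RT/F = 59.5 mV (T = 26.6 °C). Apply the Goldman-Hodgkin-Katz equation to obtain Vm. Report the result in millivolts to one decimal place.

Vm = 59.5 · log₁₀[(Σ P·[cation]ₒ + Σ P·[anion]ᵢ) / (Σ P·[cation]ᵢ + Σ P·[anion]ₒ)]
Numerator = 1×9.09 + 0.069×129 = 17.99
Denominator = 1×139 + 0.069×13.3 = 139.9
Vm = 59.5 · log₁₀(0.12858) = 59.5 × (-0.8908) = -53.00 mV

-53.0 mV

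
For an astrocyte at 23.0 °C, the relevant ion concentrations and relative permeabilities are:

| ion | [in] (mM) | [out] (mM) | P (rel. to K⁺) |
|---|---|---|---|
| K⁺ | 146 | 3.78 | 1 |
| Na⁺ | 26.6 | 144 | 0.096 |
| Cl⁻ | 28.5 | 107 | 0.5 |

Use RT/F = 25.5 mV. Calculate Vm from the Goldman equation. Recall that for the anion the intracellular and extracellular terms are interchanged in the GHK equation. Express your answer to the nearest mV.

Vm = 25.5 · ln[(Σ P·[cation]ₒ + Σ P·[anion]ᵢ) / (Σ P·[cation]ᵢ + Σ P·[anion]ₒ)]
Numerator = 1×3.78 + 0.096×144 + 0.5×28.5 = 31.85
Denominator = 1×146 + 0.096×26.6 + 0.5×107 = 202.1
Vm = 25.5 · ln(0.15765) = 25.5 × (-1.8474) = -47.11 mV

-47 mV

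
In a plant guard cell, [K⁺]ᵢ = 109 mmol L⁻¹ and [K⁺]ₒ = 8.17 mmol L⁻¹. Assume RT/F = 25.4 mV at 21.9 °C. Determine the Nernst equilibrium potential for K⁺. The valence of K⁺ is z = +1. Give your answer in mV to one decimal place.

E = (25.4/z) · ln([K⁺]_out/[K⁺]_in) with z = +1.
= (25.4/1) · ln(8.17/109) = 25.40 · ln(0.07495)
= 25.40 · (-2.5909) = -65.81 mV

-65.8 mV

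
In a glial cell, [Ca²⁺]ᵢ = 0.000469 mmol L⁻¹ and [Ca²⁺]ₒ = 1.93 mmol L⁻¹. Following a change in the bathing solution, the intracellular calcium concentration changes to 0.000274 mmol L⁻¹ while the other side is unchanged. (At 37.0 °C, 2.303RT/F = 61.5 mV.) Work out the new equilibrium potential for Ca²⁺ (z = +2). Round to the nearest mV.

After the shift: [Ca²⁺]_out = 1.93, [Ca²⁺]_in = 0.000274 mmol L⁻¹.
E_new = (61.5/2)·log₁₀(1.93/0.000274) = 30.75 · (3.8478) = 118.32 mV

118 mV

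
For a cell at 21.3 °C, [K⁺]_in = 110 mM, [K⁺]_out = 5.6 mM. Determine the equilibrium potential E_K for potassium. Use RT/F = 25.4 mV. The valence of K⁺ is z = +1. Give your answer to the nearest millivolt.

-76 mV

E = (25.4/z) · ln([K⁺]_out/[K⁺]_in) with z = +1.
= (25.4/1) · ln(5.6/110) = 25.40 · ln(0.05091)
= 25.40 · (-2.9777) = -75.63 mV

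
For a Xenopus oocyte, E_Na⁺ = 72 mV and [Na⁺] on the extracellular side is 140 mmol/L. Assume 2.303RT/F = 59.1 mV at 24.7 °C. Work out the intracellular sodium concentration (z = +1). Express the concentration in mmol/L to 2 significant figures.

Nernst: E = (59.1/1) · log₁₀([out]/[in]), so log₁₀([out]/[in]) = 72.0 × 1 / 59.1 = 1.2183.
[out]/[in] = 10^(1.2183) = 16.53.
[in] = 140 / 16.53 = 8.469 mmol/L.

8.5 mmol/L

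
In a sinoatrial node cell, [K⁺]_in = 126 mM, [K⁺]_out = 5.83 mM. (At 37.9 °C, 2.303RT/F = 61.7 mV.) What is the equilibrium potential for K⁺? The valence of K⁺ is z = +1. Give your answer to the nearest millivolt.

E = (61.7/z) · log₁₀([K⁺]_out/[K⁺]_in) with z = +1.
= (61.7/1) · log₁₀(5.83/126) = 61.70 · log₁₀(0.04627)
= 61.70 · (-1.3347) = -82.35 mV

-82 mV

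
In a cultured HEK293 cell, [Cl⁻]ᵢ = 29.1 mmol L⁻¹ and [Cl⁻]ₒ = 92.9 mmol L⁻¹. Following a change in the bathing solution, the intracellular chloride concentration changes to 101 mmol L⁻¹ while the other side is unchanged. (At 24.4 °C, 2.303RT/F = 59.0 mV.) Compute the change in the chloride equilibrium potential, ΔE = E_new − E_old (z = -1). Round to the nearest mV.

32 mV

E_old = (59.0/-1)·log₁₀(92.9/29.1) = -29.74 mV
E_new = (59.0/-1)·log₁₀(92.9/101) = 2.14 mV
ΔE = 2.14 − (-29.74) = 31.89 mV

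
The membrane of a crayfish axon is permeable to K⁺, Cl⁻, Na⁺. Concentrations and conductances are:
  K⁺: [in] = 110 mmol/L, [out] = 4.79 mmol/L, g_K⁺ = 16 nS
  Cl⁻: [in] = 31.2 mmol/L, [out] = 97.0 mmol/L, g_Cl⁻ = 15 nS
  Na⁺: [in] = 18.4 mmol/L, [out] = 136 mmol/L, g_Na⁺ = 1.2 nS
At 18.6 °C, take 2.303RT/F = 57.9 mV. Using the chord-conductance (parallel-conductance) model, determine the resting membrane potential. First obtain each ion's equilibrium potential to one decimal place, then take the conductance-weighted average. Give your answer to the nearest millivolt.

-51 mV

E_K⁺ = (57.9/1)·log₁₀(4.79/110) = -78.8 mV
E_Cl⁻ = (57.9/-1)·log₁₀(97.0/31.2) = -28.5 mV
E_Na⁺ = (57.9/1)·log₁₀(136/18.4) = 50.3 mV
Vm = (Σ gᵢEᵢ)/(Σ gᵢ) = (16·-78.8 + 15·-28.5 + 1.2·50.3) / (16 + 15 + 1.2)
= -1627.94 / 32.2 = -50.56 mV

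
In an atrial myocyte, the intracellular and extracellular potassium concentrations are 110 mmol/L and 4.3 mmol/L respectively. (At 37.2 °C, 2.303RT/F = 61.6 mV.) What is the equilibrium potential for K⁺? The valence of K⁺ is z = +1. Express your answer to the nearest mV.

-87 mV

E = (61.6/z) · log₁₀([K⁺]_out/[K⁺]_in) with z = +1.
= (61.6/1) · log₁₀(4.3/110) = 61.60 · log₁₀(0.03909)
= 61.60 · (-1.4079) = -86.73 mV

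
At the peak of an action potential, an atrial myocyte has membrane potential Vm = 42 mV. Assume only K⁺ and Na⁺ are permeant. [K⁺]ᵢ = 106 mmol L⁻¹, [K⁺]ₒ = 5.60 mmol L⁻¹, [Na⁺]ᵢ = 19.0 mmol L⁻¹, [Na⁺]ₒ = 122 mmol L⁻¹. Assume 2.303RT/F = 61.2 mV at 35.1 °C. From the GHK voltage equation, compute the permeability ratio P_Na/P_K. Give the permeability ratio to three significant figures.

Let α = P_Na/P_K. GHK: Vm = 61.2·log₁₀[(Kₒ + α·Naₒ)/(Kᵢ + α·Naᵢ)].
10^(Vm/61.2) = 10^(42.0/61.2) = 4.856
So 4.856·(Kᵢ + α·Naᵢ) = Kₒ + α·Naₒ → α = (4.856·106.0 − 5.6) / (122.0 − 4.856·19.0)
α = (514.7 − 5.6) / (122.0 − 92.26) = 509.1/29.74 = 17.12

17.1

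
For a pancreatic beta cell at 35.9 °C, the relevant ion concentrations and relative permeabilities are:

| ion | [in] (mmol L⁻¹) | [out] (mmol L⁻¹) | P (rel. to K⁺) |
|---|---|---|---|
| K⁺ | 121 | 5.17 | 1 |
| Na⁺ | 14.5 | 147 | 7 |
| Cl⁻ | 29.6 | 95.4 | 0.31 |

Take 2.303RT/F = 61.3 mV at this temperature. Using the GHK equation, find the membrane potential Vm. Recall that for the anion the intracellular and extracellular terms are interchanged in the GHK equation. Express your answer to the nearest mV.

38 mV

Vm = 61.3 · log₁₀[(Σ P·[cation]ₒ + Σ P·[anion]ᵢ) / (Σ P·[cation]ᵢ + Σ P·[anion]ₒ)]
Numerator = 1×5.17 + 7×147 + 0.31×29.6 = 1043
Denominator = 1×121 + 7×14.5 + 0.31×95.4 = 252.1
Vm = 61.3 · log₁₀(4.139) = 61.3 × (0.6169) = 37.82 mV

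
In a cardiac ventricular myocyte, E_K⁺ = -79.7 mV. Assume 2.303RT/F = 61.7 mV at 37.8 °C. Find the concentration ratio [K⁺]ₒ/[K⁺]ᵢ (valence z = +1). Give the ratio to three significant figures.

0.0511

log₁₀([out]/[in]) = E·z/(61.7) = -79.7 × 1 / 61.7 = -1.2917
[out]/[in] = 10^(-1.2917) = 0.05108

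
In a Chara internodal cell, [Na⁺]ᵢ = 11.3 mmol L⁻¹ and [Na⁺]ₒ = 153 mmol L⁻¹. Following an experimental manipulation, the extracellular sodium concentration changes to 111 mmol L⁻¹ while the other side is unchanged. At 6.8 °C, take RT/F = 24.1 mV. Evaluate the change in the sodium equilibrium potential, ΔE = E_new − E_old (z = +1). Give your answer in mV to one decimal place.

-7.7 mV

E_old = (24.1/1)·ln(153/11.3) = 62.80 mV
E_new = (24.1/1)·ln(111/11.3) = 55.06 mV
ΔE = 55.06 − (62.80) = -7.73 mV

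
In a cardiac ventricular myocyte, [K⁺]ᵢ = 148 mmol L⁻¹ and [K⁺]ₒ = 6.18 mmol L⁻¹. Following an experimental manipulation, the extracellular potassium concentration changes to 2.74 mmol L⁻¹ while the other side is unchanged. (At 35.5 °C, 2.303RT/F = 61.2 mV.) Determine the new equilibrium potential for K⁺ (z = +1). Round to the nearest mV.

-106 mV

After the shift: [K⁺]_out = 2.74, [K⁺]_in = 148 mmol L⁻¹.
E_new = (61.2/1)·log₁₀(2.74/148) = 61.20 · (-1.7325) = -106.03 mV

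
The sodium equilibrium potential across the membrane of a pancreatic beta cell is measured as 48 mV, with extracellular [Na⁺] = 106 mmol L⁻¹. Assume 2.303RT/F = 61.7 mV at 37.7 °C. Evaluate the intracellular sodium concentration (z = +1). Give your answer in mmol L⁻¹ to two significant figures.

18 mmol L⁻¹

Nernst: E = (61.7/1) · log₁₀([out]/[in]), so log₁₀([out]/[in]) = 48.0 × 1 / 61.7 = 0.7780.
[out]/[in] = 10^(0.7780) = 5.997.
[in] = 106 / 5.997 = 17.67 mmol L⁻¹.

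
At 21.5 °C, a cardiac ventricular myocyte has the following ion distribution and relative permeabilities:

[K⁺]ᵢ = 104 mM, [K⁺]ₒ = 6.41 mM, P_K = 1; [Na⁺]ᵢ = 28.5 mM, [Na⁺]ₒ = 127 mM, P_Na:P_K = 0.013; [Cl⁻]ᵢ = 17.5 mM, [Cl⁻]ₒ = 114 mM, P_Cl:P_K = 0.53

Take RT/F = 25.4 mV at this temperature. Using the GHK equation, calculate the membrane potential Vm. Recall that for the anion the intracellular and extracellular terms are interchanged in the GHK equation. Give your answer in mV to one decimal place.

-57.2 mV

Vm = 25.4 · ln[(Σ P·[cation]ₒ + Σ P·[anion]ᵢ) / (Σ P·[cation]ᵢ + Σ P·[anion]ₒ)]
Numerator = 1×6.41 + 0.013×127 + 0.53×17.5 = 17.34
Denominator = 1×104 + 0.013×28.5 + 0.53×114 = 164.8
Vm = 25.4 · ln(0.1052) = 25.4 × (-2.2519) = -57.20 mV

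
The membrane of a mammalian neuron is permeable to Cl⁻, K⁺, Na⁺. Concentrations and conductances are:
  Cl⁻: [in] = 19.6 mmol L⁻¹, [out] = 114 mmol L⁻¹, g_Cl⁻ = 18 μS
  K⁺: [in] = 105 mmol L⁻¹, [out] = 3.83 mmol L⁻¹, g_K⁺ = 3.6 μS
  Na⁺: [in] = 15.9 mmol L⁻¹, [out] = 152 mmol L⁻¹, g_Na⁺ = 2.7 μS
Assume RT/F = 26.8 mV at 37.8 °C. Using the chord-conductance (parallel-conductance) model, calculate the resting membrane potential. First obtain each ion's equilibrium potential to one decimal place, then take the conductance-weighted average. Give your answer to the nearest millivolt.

E_Cl⁻ = (26.8/-1)·ln(114/19.6) = -47.2 mV
E_K⁺ = (26.8/1)·ln(3.83/105) = -88.7 mV
E_Na⁺ = (26.8/1)·ln(152/15.9) = 60.5 mV
Vm = (Σ gᵢEᵢ)/(Σ gᵢ) = (18·-47.2 + 3.6·-88.7 + 2.7·60.5) / (18 + 3.6 + 2.7)
= -1005.57 / 24.3 = -41.38 mV

-41 mV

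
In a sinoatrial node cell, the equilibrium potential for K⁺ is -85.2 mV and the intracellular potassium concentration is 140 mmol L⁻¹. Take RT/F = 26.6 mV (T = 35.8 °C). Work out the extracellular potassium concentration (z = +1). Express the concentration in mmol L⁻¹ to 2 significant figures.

5.7 mmol L⁻¹

Nernst: E = (26.6/1) · ln([out]/[in]), so ln([out]/[in]) = -85.2 × 1 / 26.6 = -3.2030.
[out]/[in] = e^(-3.2030) = 0.04064.
[out] = 0.04064 × 140 = 5.69 mmol L⁻¹.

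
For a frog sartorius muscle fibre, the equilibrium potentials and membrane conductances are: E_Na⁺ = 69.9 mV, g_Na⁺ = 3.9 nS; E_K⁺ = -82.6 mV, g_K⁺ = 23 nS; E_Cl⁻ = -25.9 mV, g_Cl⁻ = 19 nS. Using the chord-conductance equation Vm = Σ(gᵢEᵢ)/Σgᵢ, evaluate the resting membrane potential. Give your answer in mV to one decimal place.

Σ gᵢEᵢ = 3.9·(69.9) + 23·(-82.6) + 19·(-25.9) = -2119.29
Σ gᵢ = 3.9 + 23 + 19 = 45.9
Vm = -2119.29 / 45.9 = -46.17 mV

-46.2 mV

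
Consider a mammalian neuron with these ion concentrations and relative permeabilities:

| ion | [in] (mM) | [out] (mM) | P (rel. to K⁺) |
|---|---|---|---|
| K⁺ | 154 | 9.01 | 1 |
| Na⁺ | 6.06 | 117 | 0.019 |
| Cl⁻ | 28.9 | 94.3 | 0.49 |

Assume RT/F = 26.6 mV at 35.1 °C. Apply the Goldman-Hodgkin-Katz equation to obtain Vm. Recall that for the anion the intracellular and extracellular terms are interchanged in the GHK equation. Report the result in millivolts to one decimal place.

-54.9 mV

Vm = 26.6 · ln[(Σ P·[cation]ₒ + Σ P·[anion]ᵢ) / (Σ P·[cation]ᵢ + Σ P·[anion]ₒ)]
Numerator = 1×9.01 + 0.019×117 + 0.49×28.9 = 25.39
Denominator = 1×154 + 0.019×6.06 + 0.49×94.3 = 200.3
Vm = 26.6 · ln(0.12677) = 26.6 × (-2.0654) = -54.94 mV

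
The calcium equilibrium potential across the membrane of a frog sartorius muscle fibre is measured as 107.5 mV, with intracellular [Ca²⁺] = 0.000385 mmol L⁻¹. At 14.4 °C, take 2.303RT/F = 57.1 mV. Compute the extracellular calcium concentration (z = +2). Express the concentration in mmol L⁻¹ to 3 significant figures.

Nernst: E = (57.1/2) · log₁₀([out]/[in]), so log₁₀([out]/[in]) = 107.5 × 2 / 57.1 = 3.7653.
[out]/[in] = 10^(3.7653) = 5825.
[out] = 5825 × 0.000385 = 2.243 mmol L⁻¹.

2.24 mmol L⁻¹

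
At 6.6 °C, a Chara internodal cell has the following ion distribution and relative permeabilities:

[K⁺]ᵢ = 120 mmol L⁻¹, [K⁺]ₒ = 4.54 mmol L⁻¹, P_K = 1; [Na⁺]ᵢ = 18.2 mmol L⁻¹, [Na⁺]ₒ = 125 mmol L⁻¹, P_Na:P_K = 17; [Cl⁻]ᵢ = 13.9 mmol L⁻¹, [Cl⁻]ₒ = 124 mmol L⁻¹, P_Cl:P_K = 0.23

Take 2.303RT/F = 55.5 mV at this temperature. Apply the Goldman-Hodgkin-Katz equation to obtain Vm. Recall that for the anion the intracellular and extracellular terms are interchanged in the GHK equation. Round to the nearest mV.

Vm = 55.5 · log₁₀[(Σ P·[cation]ₒ + Σ P·[anion]ᵢ) / (Σ P·[cation]ᵢ + Σ P·[anion]ₒ)]
Numerator = 1×4.54 + 17×125 + 0.23×13.9 = 2133
Denominator = 1×120 + 17×18.2 + 0.23×124 = 457.9
Vm = 55.5 · log₁₀(4.6574) = 55.5 × (0.6681) = 37.08 mV

37 mV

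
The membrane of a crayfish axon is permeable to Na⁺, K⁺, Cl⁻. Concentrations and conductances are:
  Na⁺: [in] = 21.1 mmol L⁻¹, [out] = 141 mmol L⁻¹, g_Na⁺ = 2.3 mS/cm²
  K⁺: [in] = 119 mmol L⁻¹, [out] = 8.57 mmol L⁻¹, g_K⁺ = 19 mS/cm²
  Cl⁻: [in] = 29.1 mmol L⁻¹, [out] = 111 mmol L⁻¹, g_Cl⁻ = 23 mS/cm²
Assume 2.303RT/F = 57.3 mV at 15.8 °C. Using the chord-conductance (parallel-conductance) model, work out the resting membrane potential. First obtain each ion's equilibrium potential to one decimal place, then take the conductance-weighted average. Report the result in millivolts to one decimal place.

-42.9 mV

E_Na⁺ = (57.3/1)·log₁₀(141/21.1) = 47.3 mV
E_K⁺ = (57.3/1)·log₁₀(8.57/119) = -65.5 mV
E_Cl⁻ = (57.3/-1)·log₁₀(111/29.1) = -33.3 mV
Vm = (Σ gᵢEᵢ)/(Σ gᵢ) = (2.3·47.3 + 19·-65.5 + 23·-33.3) / (2.3 + 19 + 23)
= -1901.61 / 44.3 = -42.93 mV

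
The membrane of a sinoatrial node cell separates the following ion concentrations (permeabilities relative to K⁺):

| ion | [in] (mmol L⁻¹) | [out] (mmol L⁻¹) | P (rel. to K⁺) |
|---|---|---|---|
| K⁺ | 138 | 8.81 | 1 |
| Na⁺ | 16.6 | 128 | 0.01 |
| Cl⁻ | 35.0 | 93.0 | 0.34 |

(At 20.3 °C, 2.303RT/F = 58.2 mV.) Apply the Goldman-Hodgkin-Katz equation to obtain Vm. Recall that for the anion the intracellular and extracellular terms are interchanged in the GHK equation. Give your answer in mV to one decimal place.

Vm = 58.2 · log₁₀[(Σ P·[cation]ₒ + Σ P·[anion]ᵢ) / (Σ P·[cation]ᵢ + Σ P·[anion]ₒ)]
Numerator = 1×8.81 + 0.01×128 + 0.34×35.0 = 21.99
Denominator = 1×138 + 0.01×16.6 + 0.34×93.0 = 169.8
Vm = 58.2 · log₁₀(0.12952) = 58.2 × (-0.8877) = -51.66 mV

-51.7 mV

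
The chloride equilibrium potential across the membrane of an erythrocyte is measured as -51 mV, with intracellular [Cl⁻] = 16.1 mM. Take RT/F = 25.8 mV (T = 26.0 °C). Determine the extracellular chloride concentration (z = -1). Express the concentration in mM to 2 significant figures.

120 mM

Nernst: E = (25.8/-1) · ln([out]/[in]), so ln([out]/[in]) = -51.0 × -1 / 25.8 = 1.9767.
[out]/[in] = e^(1.9767) = 7.219.
[out] = 7.219 × 16.1 = 116.2 mM.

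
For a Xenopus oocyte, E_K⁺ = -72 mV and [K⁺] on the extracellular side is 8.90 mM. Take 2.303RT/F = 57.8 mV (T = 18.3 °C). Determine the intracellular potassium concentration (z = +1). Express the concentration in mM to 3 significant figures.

Nernst: E = (57.8/1) · log₁₀([out]/[in]), so log₁₀([out]/[in]) = -72.0 × 1 / 57.8 = -1.2457.
[out]/[in] = 10^(-1.2457) = 0.0568.
[in] = 8.90 / 0.0568 = 156.7 mM.

157 mM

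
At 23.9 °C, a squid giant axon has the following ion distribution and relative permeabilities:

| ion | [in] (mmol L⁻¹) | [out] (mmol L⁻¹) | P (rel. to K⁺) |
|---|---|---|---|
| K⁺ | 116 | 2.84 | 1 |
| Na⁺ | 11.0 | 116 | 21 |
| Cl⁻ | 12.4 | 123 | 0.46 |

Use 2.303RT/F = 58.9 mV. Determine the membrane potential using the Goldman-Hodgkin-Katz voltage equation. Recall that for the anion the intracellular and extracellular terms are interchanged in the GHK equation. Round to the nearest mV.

46 mV

Vm = 58.9 · log₁₀[(Σ P·[cation]ₒ + Σ P·[anion]ᵢ) / (Σ P·[cation]ᵢ + Σ P·[anion]ₒ)]
Numerator = 1×2.84 + 21×116 + 0.46×12.4 = 2445
Denominator = 1×116 + 21×11.0 + 0.46×123 = 403.6
Vm = 58.9 · log₁₀(6.0571) = 58.9 × (0.7823) = 46.08 mV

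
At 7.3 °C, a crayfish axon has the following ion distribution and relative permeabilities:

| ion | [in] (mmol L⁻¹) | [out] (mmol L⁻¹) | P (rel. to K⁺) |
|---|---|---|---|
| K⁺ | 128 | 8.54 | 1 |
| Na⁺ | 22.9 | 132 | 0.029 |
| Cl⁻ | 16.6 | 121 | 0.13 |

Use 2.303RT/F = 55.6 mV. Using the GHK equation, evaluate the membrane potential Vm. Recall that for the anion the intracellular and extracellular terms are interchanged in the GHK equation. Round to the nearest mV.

-55 mV

Vm = 55.6 · log₁₀[(Σ P·[cation]ₒ + Σ P·[anion]ᵢ) / (Σ P·[cation]ᵢ + Σ P·[anion]ₒ)]
Numerator = 1×8.54 + 0.029×132 + 0.13×16.6 = 14.53
Denominator = 1×128 + 0.029×22.9 + 0.13×121 = 144.4
Vm = 55.6 · log₁₀(0.1006) = 55.6 × (-0.9974) = -55.46 mV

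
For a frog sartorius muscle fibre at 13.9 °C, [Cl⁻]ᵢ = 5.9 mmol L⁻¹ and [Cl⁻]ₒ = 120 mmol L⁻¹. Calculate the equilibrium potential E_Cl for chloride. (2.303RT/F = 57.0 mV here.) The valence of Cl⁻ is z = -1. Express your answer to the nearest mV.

-75 mV

E = (57.0/z) · log₁₀([Cl⁻]_out/[Cl⁻]_in) with z = -1.
For an anion, dividing by z = -1 reverses the sign.
= (57.0/-1) · log₁₀(120/5.9) = -57.00 · log₁₀(20.34)
= -57.00 · (1.3083) = -74.57 mV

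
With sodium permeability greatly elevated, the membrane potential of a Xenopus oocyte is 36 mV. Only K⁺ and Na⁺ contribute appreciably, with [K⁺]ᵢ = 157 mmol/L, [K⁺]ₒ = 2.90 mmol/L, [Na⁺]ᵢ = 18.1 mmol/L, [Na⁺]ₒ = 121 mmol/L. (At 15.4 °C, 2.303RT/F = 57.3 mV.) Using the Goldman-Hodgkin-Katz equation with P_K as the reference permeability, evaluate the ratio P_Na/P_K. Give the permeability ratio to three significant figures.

15.1

Let α = P_Na/P_K. GHK: Vm = 57.3·log₁₀[(Kₒ + α·Naₒ)/(Kᵢ + α·Naᵢ)].
10^(Vm/57.3) = 10^(36.0/57.3) = 4.2489
So 4.2489·(Kᵢ + α·Naᵢ) = Kₒ + α·Naₒ → α = (4.2489·157.0 − 2.9) / (121.0 − 4.2489·18.1)
α = (667.1 − 2.9) / (121.0 − 76.9) = 664.2/44.1 = 15.06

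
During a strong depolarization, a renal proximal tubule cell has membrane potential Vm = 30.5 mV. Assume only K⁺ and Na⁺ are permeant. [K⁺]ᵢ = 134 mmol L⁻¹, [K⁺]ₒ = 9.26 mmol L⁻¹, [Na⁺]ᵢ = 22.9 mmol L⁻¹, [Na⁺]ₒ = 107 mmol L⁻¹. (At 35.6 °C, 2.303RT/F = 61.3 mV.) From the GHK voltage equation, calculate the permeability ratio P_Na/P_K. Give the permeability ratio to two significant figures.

Let α = P_Na/P_K. GHK: Vm = 61.3·log₁₀[(Kₒ + α·Naₒ)/(Kᵢ + α·Naᵢ)].
10^(Vm/61.3) = 10^(30.5/61.3) = 3.1445
So 3.1445·(Kᵢ + α·Naᵢ) = Kₒ + α·Naₒ → α = (3.1445·134.0 − 9.26) / (107.0 − 3.1445·22.9)
α = (421.4 − 9.26) / (107.0 − 72.01) = 412.1/34.99 = 11.78

12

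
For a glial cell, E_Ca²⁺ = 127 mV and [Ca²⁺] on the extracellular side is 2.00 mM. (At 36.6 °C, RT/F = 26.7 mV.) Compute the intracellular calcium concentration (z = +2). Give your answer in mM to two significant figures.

0.00015 mM

Nernst: E = (26.7/2) · ln([out]/[in]), so ln([out]/[in]) = 127.0 × 2 / 26.7 = 9.5131.
[out]/[in] = e^(9.5131) = 1.354e+04.
[in] = 2.00 / 1.354e+04 = 0.0001478 mM.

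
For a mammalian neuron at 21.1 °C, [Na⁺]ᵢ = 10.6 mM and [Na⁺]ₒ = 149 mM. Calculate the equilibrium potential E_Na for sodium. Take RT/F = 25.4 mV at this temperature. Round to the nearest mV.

67 mV

E = (25.4/z) · ln([Na⁺]_out/[Na⁺]_in) with z = +1.
= (25.4/1) · ln(149/10.6) = 25.40 · ln(14.06)
= 25.40 · (2.6431) = 67.13 mV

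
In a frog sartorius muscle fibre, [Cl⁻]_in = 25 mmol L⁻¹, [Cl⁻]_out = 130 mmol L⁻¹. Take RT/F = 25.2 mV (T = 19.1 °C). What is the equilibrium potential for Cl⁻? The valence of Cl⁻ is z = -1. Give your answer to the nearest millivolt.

-42 mV

E = (25.2/z) · ln([Cl⁻]_out/[Cl⁻]_in) with z = -1.
For an anion, dividing by z = -1 reverses the sign.
= (25.2/-1) · ln(130/25) = -25.20 · ln(5.2)
= -25.20 · (1.6487) = -41.55 mV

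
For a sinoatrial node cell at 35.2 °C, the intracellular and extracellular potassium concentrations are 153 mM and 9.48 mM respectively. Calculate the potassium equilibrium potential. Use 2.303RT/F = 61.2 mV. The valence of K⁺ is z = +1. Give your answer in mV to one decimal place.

-73.9 mV

E = (61.2/z) · log₁₀([K⁺]_out/[K⁺]_in) with z = +1.
= (61.2/1) · log₁₀(9.48/153) = 61.20 · log₁₀(0.06196)
= 61.20 · (-1.2079) = -73.92 mV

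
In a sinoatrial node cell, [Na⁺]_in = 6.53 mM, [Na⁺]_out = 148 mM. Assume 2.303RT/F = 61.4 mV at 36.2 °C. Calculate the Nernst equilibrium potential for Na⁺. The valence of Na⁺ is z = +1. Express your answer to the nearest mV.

83 mV

E = (61.4/z) · log₁₀([Na⁺]_out/[Na⁺]_in) with z = +1.
= (61.4/1) · log₁₀(148/6.53) = 61.40 · log₁₀(22.66)
= 61.40 · (1.3553) = 83.22 mV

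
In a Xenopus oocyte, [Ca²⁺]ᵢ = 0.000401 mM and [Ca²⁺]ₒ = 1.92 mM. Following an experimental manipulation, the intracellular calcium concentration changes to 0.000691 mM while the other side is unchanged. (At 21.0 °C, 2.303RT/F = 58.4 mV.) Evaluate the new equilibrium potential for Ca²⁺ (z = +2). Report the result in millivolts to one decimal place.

After the shift: [Ca²⁺]_out = 1.92, [Ca²⁺]_in = 0.000691 mM.
E_new = (58.4/2)·log₁₀(1.92/0.000691) = 29.20 · (3.4438) = 100.56 mV

100.6 mV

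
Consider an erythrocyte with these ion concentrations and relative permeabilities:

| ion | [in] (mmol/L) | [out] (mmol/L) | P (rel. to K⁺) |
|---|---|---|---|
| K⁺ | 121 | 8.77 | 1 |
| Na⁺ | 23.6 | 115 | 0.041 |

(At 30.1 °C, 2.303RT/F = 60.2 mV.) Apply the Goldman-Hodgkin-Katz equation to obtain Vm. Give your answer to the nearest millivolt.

Vm = 60.2 · log₁₀[(Σ P·[cation]ₒ + Σ P·[anion]ᵢ) / (Σ P·[cation]ᵢ + Σ P·[anion]ₒ)]
Numerator = 1×8.77 + 0.041×115 = 13.48
Denominator = 1×121 + 0.041×23.6 = 122
Vm = 60.2 · log₁₀(0.11056) = 60.2 × (-0.9564) = -57.57 mV

-58 mV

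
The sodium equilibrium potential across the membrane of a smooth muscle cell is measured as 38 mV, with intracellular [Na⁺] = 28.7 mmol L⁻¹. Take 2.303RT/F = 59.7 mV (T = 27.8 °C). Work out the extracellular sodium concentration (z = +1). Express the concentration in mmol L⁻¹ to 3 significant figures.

Nernst: E = (59.7/1) · log₁₀([out]/[in]), so log₁₀([out]/[in]) = 38.0 × 1 / 59.7 = 0.6365.
[out]/[in] = 10^(0.6365) = 4.33.
[out] = 4.33 × 28.7 = 124.3 mmol L⁻¹.

124 mmol L⁻¹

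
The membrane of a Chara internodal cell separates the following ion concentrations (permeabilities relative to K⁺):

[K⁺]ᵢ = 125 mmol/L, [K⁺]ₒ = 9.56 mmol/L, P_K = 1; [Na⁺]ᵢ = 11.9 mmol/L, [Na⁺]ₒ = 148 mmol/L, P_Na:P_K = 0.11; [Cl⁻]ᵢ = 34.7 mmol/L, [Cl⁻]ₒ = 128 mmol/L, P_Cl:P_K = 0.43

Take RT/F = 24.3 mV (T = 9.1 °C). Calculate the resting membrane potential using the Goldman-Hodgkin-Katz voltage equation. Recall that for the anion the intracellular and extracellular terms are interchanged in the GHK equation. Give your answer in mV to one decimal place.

-36.3 mV

Vm = 24.3 · ln[(Σ P·[cation]ₒ + Σ P·[anion]ᵢ) / (Σ P·[cation]ᵢ + Σ P·[anion]ₒ)]
Numerator = 1×9.56 + 0.11×148 + 0.43×34.7 = 40.76
Denominator = 1×125 + 0.11×11.9 + 0.43×128 = 181.3
Vm = 24.3 · ln(0.22477) = 24.3 × (-1.4927) = -36.27 mV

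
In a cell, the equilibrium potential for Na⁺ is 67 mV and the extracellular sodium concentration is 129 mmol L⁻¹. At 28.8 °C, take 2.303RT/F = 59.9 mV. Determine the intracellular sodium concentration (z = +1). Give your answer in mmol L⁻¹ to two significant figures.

9.8 mmol L⁻¹

Nernst: E = (59.9/1) · log₁₀([out]/[in]), so log₁₀([out]/[in]) = 67.0 × 1 / 59.9 = 1.1185.
[out]/[in] = 10^(1.1185) = 13.14.
[in] = 129 / 13.14 = 9.819 mmol L⁻¹.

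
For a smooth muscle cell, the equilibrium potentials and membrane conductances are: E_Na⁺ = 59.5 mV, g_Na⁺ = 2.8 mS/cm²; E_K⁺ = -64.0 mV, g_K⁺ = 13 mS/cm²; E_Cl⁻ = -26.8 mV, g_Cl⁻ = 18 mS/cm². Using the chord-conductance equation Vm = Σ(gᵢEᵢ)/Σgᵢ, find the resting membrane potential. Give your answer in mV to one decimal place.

-34.0 mV

Σ gᵢEᵢ = 2.8·(59.5) + 13·(-64.0) + 18·(-26.8) = -1147.80
Σ gᵢ = 2.8 + 13 + 18 = 33.8
Vm = -1147.80 / 33.8 = -33.96 mV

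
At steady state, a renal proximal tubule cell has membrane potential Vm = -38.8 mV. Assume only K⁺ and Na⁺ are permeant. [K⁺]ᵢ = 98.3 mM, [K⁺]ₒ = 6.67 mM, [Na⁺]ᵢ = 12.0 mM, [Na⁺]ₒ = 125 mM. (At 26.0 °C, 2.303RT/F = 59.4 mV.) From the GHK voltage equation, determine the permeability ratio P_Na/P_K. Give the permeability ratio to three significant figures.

Let α = P_Na/P_K. GHK: Vm = 59.4·log₁₀[(Kₒ + α·Naₒ)/(Kᵢ + α·Naᵢ)].
10^(Vm/59.4) = 10^(-38.8/59.4) = 0.22223
So 0.22223·(Kᵢ + α·Naᵢ) = Kₒ + α·Naₒ → α = (0.22223·98.3 − 6.67) / (125.0 − 0.22223·12.0)
α = (21.85 − 6.67) / (125.0 − 2.667) = 15.18/122.3 = 0.124

0.124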